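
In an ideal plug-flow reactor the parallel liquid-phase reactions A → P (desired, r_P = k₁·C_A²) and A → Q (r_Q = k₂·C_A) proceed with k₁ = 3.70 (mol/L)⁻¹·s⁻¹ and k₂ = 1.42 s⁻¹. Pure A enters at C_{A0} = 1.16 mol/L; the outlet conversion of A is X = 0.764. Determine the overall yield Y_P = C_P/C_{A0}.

0.482

C_A = C_{A0}(1−X) = 0.2738 mol/L.
Along a PFR/batch, dC_Q/dC_A = −r_Q/(r_P+r_Q) = −k₂/(k₂+k₁·C_A).
Integrating from C_{A0} to C_A: C_Q = (1.42/3.70)·ln[(1.42+3.70·1.16)/(1.42+3.70·0.274)] = 0.3838·ln(5.712/2.433) = 0.3276 mol/L.
Then C_P = (C_{A0}−C_A) − C_Q = 0.8862 − 0.3276 = 0.5587 mol/L.
Y_P = C_P/C_{A0} = 0.5587/1.16 = 0.482.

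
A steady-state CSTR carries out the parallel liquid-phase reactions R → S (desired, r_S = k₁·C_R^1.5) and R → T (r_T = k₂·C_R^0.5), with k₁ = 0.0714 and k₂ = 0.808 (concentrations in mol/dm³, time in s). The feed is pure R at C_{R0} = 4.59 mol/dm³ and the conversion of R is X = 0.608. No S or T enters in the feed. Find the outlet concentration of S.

0.383 mol/dm³

Exit C_R = C_{R0}(1−X) = 4.59×0.392 = 1.799 mol/dm³.
Rates in a CSTR are evaluated at the outlet concentration: r_S = 0.0714×1.799^1.5 = 0.1723, r_T = 0.808×1.799^0.5 = 1.084.
Fraction of consumed R going to S: r_S/(r_S+r_T) = 0.1372.
C_S = 0.1372·C_{R0}·X = 0.1372×4.59×0.608 = 0.383 mol/dm³.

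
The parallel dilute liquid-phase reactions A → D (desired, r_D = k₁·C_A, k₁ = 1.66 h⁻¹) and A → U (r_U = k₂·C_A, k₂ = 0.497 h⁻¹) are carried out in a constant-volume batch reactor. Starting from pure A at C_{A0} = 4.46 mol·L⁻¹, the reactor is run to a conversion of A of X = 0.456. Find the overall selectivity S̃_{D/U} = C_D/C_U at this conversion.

C_A = C_{A0}(1−X) = 2.426 mol·L⁻¹.
Both paths are first order in A, so the instantaneous fraction to D is constant: dC_D/d(−C_A) = k₁/(k₁+k₂) = 0.7696.
C_D = 0.7696·(C_{A0}−C_A) = 0.7696×2.034 = 1.57 mol·L⁻¹.
C_U = (C_{A0}−C_A)−C_D = 0.4686 mol·L⁻¹; S̃_{D/U} = 1.565/0.4686 = 3.34.

3.34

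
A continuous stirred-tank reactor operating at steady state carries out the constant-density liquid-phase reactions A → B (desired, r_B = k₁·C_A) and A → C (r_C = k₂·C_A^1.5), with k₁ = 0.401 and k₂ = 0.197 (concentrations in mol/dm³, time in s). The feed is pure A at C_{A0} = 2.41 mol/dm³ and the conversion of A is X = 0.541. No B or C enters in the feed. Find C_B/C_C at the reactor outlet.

1.94

Exit C_A = C_{A0}(1−X) = 2.41×0.459 = 1.106 mol/dm³.
Rates in a CSTR are evaluated at the outlet concentration: r_B = 0.401×1.106 = 0.4436, r_C = 0.197×1.106^1.5 = 0.2292.
Overall selectivity = C_B/C_C = r_Bτ/(r_Cτ) = r_B/r_C = 1.94.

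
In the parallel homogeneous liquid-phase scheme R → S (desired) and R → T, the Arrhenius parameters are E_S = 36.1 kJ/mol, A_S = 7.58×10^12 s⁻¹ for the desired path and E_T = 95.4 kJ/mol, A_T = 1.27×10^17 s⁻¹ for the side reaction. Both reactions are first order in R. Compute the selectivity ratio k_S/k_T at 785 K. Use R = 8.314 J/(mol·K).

0.527

Since both paths have the same order in R, the concentration cancels and S_{S/T} = k_S/k_T = (A_S/A_T)·exp[(E_T−E_S)/(RT)].
(E_T−E_S)/(RT) = (95.4−36.1)×10³/(8.314×785) = 59300/6526 = 9.086.
k_S/k_T = (7.58×10^12/1.27×10^17)·exp(9.086) = 5.969×10^-5 × 8831 = 0.527.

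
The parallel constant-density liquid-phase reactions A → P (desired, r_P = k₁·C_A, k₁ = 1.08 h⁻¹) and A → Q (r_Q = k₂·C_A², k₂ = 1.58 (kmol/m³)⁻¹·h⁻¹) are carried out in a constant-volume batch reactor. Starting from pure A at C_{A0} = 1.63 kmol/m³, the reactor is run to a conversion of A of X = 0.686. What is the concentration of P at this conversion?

0.451 kmol/m³

C_A = C_{A0}(1−X) = 0.5118 kmol/m³.
Along a PFR/batch, dC_P/dC_A = −r_P/(r_P+r_Q) = −k₁/(k₁+k₂·C_A).
Integrating from C_{A0} to C_A: C_P = (1.08/1.58)·ln[(1.08+1.58·1.63)/(1.08+1.58·0.512)] = 0.6835·ln(3.655/1.889) = 0.4514 kmol/m³.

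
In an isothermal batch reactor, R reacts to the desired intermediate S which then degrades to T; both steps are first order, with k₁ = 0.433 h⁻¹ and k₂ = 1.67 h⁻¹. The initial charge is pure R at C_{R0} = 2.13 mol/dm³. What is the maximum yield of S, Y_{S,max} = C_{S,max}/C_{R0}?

0.162

Evaluating C_S at t_opt = ln(k₂/k₁)/(k₂−k₁) gives C_{S,max}/C_{R0} = (k₁/k₂)^[k₂/(k₂−k₁)].
= (0.433/1.67)^(1.67/(1.67−0.433)) = (0.2593)^(1.350) = 0.1616.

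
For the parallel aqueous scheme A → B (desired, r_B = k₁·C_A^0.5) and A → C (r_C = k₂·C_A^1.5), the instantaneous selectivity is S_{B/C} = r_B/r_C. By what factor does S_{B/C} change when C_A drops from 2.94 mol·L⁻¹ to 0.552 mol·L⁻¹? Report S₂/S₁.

S_{B/C} = (k₁/k₂)·C_A⁻¹, so S₂/S₁ = (C_{A,2}/C_{A,1})⁻¹.
= 2.94/0.552 = 5.33.
Selectivity toward B rises as C_A falls — low-concentration operation is favoured.

5.33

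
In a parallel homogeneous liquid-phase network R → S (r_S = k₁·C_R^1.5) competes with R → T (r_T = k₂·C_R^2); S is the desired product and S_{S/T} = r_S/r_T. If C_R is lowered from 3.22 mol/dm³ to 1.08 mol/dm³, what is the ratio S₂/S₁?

S_{S/T} = (k₁/k₂)·C_R^-0.5, so S₂/S₁ = (C_{R,2}/C_{R,1})^-0.5.
= (1.08/3.22)^(-0.5) = (0.3354)^(-0.5) = 1.73.

1.73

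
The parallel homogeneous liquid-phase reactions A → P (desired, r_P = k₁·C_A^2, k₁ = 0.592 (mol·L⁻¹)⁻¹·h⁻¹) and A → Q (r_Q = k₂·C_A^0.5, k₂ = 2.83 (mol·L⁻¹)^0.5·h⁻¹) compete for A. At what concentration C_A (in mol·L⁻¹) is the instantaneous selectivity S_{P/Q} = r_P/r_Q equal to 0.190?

S_{P/Q} = (k₁/k₂)·C_A^1.5 ⇒ C_A = (S·k₂/k₁)^(1/1.5).
= (0.190×2.83/0.592)^(0.6667) = (0.9083)^(0.6667) = 0.938 mol·L⁻¹.

0.938 mol·L⁻¹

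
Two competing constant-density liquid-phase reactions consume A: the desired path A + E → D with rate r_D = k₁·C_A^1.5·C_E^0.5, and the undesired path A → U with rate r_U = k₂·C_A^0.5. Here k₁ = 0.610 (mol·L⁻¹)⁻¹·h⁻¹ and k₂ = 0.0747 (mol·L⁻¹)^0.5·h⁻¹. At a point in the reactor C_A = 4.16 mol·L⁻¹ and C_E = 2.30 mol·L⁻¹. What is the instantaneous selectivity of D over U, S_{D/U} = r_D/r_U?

S_{D/U} = r_D/r_U = (k₁·C_A^1.5·C_E^0.5)/(k₂·C_A^0.5) = (k₁/k₂)·C_A·C_E^0.5.
= (0.610×4.160^1.5×2.300^0.5) / (0.0747×4.160^0.5) = 7.849/0.1524 = 51.5.

51.5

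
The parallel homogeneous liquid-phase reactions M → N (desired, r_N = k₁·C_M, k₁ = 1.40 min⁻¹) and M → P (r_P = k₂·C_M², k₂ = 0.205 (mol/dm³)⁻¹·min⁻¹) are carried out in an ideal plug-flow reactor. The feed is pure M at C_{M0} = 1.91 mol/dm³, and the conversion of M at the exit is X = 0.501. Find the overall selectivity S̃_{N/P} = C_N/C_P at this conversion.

C_M = C_{M0}(1−X) = 0.9531 mol/dm³.
Along a PFR/batch, dC_N/dC_M = −r_N/(r_N+r_P) = −k₁/(k₁+k₂·C_M).
Integrating from C_{M0} to C_M: C_N = (1.40/0.205)·ln[(1.40+0.205·1.91)/(1.40+0.205·0.953)] = 6.829·ln(1.792/1.595) = 0.7920 mol/dm³.
C_P = (C_{M0}−C_M)−C_N = 0.1649 mol/dm³; S̃_{N/P} = 0.7920/0.1649 = 4.80.

4.80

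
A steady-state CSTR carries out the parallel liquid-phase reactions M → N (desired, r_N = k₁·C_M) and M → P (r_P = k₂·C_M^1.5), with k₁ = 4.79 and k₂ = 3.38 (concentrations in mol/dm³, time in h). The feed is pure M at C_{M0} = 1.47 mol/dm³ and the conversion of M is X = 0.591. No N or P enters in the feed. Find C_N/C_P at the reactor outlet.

1.83

Exit C_M = C_{M0}(1−X) = 1.47×0.409 = 0.6012 mol/dm³.
In a CSTR the entire volume is at exit conditions, so r_N = 4.79×0.6012 = 2.880 and r_P = 3.38×0.6012^1.5 = 1.576.
Overall selectivity = C_N/C_P = r_Nτ/(r_Pτ) = r_N/r_P = 1.83.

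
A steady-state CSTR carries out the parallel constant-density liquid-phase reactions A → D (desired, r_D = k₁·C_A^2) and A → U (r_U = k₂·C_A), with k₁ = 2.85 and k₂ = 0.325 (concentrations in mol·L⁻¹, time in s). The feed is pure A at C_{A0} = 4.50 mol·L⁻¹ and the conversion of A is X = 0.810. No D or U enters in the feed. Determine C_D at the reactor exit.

Exit C_A = C_{A0}(1−X) = 4.50×0.190 = 0.8550 mol·L⁻¹.
A CSTR operates uniformly at the exit composition, giving r_D = 2.083 and r_U = 0.2779 (each k·C_A^n at C_A = 0.8550).
Fraction of consumed A going to D: r_D/(r_D+r_U) = 0.8823.
C_D = 0.8823·C_{A0}·X = 0.8823×4.50×0.810 = 3.22 mol·L⁻¹.

3.22 mol·L⁻¹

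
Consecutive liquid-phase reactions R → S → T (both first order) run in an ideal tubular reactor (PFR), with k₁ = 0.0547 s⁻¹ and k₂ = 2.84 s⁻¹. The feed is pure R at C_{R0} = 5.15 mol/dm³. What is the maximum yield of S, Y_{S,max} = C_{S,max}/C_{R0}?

0.0178

For a first-order series the maximum intermediate yield is C_{S,max}/C_{R0} = (k₁/k₂)^[k₂/(k₂−k₁)].
= (0.0547/2.84)^(2.84/(2.84−0.0547)) = (0.01926)^(1.020) = 0.01782.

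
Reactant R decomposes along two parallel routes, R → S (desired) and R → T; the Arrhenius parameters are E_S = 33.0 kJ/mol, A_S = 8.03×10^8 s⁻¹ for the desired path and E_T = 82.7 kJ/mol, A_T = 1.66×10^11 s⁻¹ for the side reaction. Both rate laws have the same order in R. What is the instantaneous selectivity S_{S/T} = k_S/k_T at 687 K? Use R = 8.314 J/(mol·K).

k_S/k_T = (A_S/A_T)·exp[−(E_S−E_T)/(RT)] = (A_S/A_T)·exp[(E_T−E_S)/(RT)].
(E_T−E_S)/(RT) = (82.7−33.0)×10³/(8.314×687) = 49700/5712 = 8.701.
k_S/k_T = (8.03×10^8/1.66×10^11)·exp(8.701) = 0.004837 × 6011 = 29.1.

29.1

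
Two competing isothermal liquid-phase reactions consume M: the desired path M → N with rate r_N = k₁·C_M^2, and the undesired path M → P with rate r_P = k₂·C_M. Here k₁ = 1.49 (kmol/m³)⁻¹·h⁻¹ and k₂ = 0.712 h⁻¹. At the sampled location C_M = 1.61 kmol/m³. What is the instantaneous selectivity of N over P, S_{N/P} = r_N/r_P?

3.37

S_{N/P} = r_N/r_P = (k₁·C_M^2)/(k₂·C_M) = (k₁/k₂)·C_M.
= (1.49×1.610^2) / (0.712×1.610) = 3.862/1.146 = 3.37.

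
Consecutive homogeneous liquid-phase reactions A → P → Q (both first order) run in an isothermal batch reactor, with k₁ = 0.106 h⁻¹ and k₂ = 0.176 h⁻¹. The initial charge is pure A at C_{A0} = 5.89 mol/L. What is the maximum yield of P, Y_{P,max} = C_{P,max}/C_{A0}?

At the optimum, C_{P,max}/C_{A0} = (k₁/k₂)^[k₂/(k₂−k₁)].
= (0.106/0.176)^(0.176/(0.176−0.106)) = (0.6023)^(2.514) = 0.2795.

0.279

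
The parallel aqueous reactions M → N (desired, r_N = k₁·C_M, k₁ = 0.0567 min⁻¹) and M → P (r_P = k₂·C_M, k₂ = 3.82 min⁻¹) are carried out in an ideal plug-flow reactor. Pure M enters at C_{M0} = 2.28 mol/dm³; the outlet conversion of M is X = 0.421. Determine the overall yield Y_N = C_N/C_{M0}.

C_M = C_{M0}(1−X) = 1.320 mol/dm³.
Both paths are first order in M, so the instantaneous fraction to N is constant: dC_N/d(−C_M) = k₁/(k₁+k₂) = 0.01463.
C_N = 0.01463·(C_{M0}−C_M) = 0.01463×0.9599 = 0.0140 mol/dm³.
Y_N = C_N/C_{M0} = 0.01404/2.28 = 0.00616.

0.00616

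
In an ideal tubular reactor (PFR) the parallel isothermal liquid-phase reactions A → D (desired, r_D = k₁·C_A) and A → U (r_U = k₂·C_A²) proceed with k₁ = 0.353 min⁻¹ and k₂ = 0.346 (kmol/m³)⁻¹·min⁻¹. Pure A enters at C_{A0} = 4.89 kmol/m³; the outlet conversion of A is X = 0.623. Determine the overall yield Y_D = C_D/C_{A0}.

C_A = C_{A0}(1−X) = 1.844 kmol/m³.
Along a PFR/batch, dC_D/dC_A = −r_D/(r_D+r_U) = −k₁/(k₁+k₂·C_A).
Integrating from C_{A0} to C_A: C_D = (0.353/0.346)·ln[(0.353+0.346·4.89)/(0.353+0.346·1.84)] = 1.020·ln(2.045/0.9909) = 0.7392 kmol/m³.
Y_D = C_D/C_{A0} = 0.7392/4.89 = 0.151.

0.151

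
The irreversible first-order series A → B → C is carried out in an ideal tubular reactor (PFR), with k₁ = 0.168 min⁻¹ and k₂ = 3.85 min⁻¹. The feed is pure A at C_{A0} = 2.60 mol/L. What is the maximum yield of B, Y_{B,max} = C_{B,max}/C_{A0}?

0.0378

Evaluating C_B at τ_opt = ln(k₂/k₁)/(k₂−k₁) gives C_{B,max}/C_{A0} = (k₁/k₂)^[k₂/(k₂−k₁)].
= (0.168/3.85)^(3.85/(3.85−0.168)) = (0.04364)^(1.046) = 0.03783.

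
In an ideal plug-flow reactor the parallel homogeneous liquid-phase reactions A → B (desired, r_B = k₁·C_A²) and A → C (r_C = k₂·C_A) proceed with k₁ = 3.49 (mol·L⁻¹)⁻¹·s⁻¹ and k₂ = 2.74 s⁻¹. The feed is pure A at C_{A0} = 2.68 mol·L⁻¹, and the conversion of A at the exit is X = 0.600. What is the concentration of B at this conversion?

C_A = C_{A0}(1−X) = 1.072 mol·L⁻¹.
Along a PFR/batch, dC_C/dC_A = −r_C/(r_B+r_C) = −k₂/(k₂+k₁·C_A).
Integrating from C_{A0} to C_A: C_C = (2.74/3.49)·ln[(2.74+3.49·2.68)/(2.74+3.49·1.07)] = 0.7851·ln(12.09/6.481) = 0.4897 mol·L⁻¹.
Then C_B = (C_{A0}−C_A) − C_C = 1.608 − 0.4897 = 1.118 mol·L⁻¹.

1.12 mol·L⁻¹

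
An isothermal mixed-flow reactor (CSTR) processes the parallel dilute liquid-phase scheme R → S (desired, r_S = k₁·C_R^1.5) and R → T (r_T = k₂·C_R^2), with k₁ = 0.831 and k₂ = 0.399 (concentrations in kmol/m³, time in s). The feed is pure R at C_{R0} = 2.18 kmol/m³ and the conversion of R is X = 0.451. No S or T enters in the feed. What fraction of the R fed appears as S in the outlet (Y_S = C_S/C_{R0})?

Exit C_R = C_{R0}(1−X) = 2.18×0.549 = 1.197 kmol/m³.
In a CSTR the entire volume is at exit conditions, so r_S = 0.831×1.197^1.5 = 1.088 and r_T = 0.399×1.197^2 = 0.5715.
Fraction of consumed R going to S: r_S/(r_S+r_T) = 0.6556.
C_S = 0.6556·C_{R0}·X = 0.6556×2.18×0.451 = 0.645 kmol/m³; Y_S = C_S/C_{R0} = 0.296.

0.296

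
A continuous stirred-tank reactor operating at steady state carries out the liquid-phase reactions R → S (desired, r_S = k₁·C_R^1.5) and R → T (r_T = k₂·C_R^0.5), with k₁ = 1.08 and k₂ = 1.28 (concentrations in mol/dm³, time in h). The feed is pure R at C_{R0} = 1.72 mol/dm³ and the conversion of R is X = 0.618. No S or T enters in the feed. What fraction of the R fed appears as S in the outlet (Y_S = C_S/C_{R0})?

0.220

Exit C_R = C_{R0}(1−X) = 1.72×0.382 = 0.6570 mol/dm³.
Rates in a CSTR are evaluated at the outlet concentration: r_S = 1.08×0.6570^1.5 = 0.5752, r_T = 1.28×0.6570^0.5 = 1.038.
Fraction of consumed R going to S: r_S/(r_S+r_T) = 0.3567.
C_S = 0.3567·C_{R0}·X = 0.3567×1.72×0.618 = 0.379 mol/dm³; Y_S = C_S/C_{R0} = 0.220.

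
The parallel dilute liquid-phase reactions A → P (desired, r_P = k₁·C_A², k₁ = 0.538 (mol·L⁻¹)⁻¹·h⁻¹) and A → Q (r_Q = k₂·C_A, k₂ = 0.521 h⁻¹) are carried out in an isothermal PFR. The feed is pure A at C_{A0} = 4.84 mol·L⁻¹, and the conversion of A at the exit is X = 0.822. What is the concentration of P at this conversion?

C_A = C_{A0}(1−X) = 0.8615 mol·L⁻¹.
Along a PFR/batch, dC_Q/dC_A = −r_Q/(r_P+r_Q) = −k₂/(k₂+k₁·C_A).
Integrating from C_{A0} to C_A: C_Q = (0.521/0.538)·ln[(0.521+0.538·4.84)/(0.521+0.538·0.862)] = 0.9684·ln(3.125/0.9845) = 1.119 mol·L⁻¹.
Then C_P = (C_{A0}−C_A) − C_Q = 3.978 − 1.119 = 2.860 mol·L⁻¹.

2.86 mol·L⁻¹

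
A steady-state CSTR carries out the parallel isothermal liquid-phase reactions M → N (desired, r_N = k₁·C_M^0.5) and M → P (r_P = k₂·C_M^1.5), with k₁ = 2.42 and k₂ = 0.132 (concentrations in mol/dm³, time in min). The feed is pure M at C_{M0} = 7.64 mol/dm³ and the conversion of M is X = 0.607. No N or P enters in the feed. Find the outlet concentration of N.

3.98 mol/dm³

Exit C_M = C_{M0}(1−X) = 7.64×0.393 = 3.003 mol/dm³.
In a CSTR the entire volume is at exit conditions, so r_N = 2.42×3.003^0.5 = 4.193 and r_P = 0.132×3.003^1.5 = 0.6868.
Fraction of consumed M going to N: r_N/(r_N+r_P) = 0.8593.
C_N = 0.8593·C_{M0}·X = 0.8593×7.64×0.607 = 3.98 mol/dm³.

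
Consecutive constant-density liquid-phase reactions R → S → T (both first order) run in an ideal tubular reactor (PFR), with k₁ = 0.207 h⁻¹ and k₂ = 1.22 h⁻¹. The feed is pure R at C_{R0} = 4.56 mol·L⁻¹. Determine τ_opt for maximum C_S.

1.75 h

The intermediate peaks when r₁ = r₂, i.e. k₁e^(−k₁τ) = k₂e^(−k₂τ), giving τ_opt = ln(k₂/k₁)/(k₂−k₁).
= ln(1.22/0.207)/(1.22−0.207) = ln(5.894)/1.013 = 1.774/1.013 = 1.75 h.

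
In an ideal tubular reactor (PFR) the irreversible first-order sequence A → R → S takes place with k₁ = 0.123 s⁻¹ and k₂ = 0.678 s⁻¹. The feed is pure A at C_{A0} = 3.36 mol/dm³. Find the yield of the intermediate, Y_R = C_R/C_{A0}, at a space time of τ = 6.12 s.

Solving the coupled first-order balances gives C_R(τ) = [k₁/(k₂−k₁)]·C_{A0}·(e^(−k₁τ) − e^(−k₂τ)).
e^(−k₁τ) = e^(−0.123×6.12) = e^(−0.7528) = 0.4711; e^(−k₂τ) = e^(−4.149) = 0.01577.
C_R = 0.123×3.36/(0.678−0.123) × (0.4711−0.01577) = 0.7446×0.4553 = 0.3390 mol/dm³.
Y_R = C_R/C_{A0} = 0.3390/3.36 = 0.101.

0.101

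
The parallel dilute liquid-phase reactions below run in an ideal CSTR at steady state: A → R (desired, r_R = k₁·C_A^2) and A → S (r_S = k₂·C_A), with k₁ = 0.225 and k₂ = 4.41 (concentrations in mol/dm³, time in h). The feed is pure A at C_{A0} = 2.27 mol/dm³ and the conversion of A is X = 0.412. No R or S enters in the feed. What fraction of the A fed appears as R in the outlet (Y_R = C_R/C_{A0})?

Exit C_A = C_{A0}(1−X) = 2.27×0.588 = 1.335 mol/dm³.
In a CSTR the entire volume is at exit conditions, so r_R = 0.225×1.335^2 = 0.4009 and r_S = 4.41×1.335 = 5.886.
Fraction of consumed A going to R: r_R/(r_R+r_S) = 0.06376.
C_R = 0.06376·C_{A0}·X = 0.06376×2.27×0.412 = 0.0596 mol/dm³; Y_R = C_R/C_{A0} = 0.0263.

0.0263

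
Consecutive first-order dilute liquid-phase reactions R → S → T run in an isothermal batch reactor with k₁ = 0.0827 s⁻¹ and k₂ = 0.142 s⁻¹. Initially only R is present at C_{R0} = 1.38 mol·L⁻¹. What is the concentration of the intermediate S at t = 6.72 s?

0.363 mol·L⁻¹

Solving the coupled first-order balances gives C_S(t) = [k₁/(k₂−k₁)]·C_{R0}·(e^(−k₁t) − e^(−k₂t)).
e^(−k₁t) = e^(−0.0827×6.72) = e^(−0.5557) = 0.5736; e^(−k₂t) = e^(−0.9542) = 0.3851.
C_S = 0.0827×1.38/(0.142−0.0827) × (0.5736−0.3851) = 1.925×0.1885 = 0.3629 mol·L⁻¹.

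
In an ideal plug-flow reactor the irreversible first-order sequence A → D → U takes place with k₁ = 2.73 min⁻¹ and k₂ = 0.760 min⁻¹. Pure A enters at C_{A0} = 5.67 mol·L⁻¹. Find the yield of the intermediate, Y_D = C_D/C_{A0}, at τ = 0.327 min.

0.513

For first-order series with pure A initially, C_D(τ) = k₁C_{A0}/(k₂−k₁)·(e^(−k₁τ) − e^(−k₂τ)).
e^(−k₁τ) = e^(−2.73×0.327) = e^(−0.8927) = 0.4095; e^(−k₂τ) = e^(−0.2485) = 0.7800.
C_D = 2.73×5.67/(0.760−2.73) × (0.4095−0.7800) = (-7.857)×(-0.3704) = 2.910 mol·L⁻¹.
Y_D = C_D/C_{A0} = 2.910/5.67 = 0.513.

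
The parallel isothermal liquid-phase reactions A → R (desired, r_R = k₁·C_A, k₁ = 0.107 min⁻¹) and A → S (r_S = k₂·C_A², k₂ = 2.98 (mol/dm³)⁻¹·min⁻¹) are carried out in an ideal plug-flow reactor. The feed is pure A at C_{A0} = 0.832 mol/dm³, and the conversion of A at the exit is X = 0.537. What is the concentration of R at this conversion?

C_A = C_{A0}(1−X) = 0.3852 mol/dm³.
Along a PFR/batch, dC_R/dC_A = −r_R/(r_R+r_S) = −k₁/(k₁+k₂·C_A).
Integrating from C_{A0} to C_A: C_R = (0.107/2.98)·ln[(0.107+2.98·0.832)/(0.107+2.98·0.385)] = 0.03591·ln(2.586/1.255) = 0.02597 mol/dm³.

0.0260 mol/dm³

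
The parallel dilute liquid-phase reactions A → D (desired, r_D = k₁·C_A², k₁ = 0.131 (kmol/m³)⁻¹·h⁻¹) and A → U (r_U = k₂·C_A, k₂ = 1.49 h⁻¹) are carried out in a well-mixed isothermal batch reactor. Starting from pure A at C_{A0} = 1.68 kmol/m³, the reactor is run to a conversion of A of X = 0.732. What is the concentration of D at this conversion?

0.104 kmol/m³

C_A = C_{A0}(1−X) = 0.4502 kmol/m³.
Along a PFR/batch, dC_U/dC_A = −r_U/(r_D+r_U) = −k₂/(k₂+k₁·C_A).
Integrating from C_{A0} to C_A: C_U = (1.49/0.131)·ln[(1.49+0.131·1.68)/(1.49+0.131·0.450)] = 11.37·ln(1.710/1.549) = 1.125 kmol/m³.
Then C_D = (C_{A0}−C_A) − C_U = 1.230 − 1.125 = 0.1044 kmol/m³.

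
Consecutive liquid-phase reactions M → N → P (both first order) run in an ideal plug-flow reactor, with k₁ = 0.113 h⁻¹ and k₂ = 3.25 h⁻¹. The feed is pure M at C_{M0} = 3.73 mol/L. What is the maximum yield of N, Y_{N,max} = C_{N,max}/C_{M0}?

Evaluating C_N at τ_opt = ln(k₂/k₁)/(k₂−k₁) gives C_{N,max}/C_{M0} = (k₁/k₂)^[k₂/(k₂−k₁)].
= (0.113/3.25)^(3.25/(3.25−0.113)) = (0.03477)^(1.036) = 0.03081.

0.0308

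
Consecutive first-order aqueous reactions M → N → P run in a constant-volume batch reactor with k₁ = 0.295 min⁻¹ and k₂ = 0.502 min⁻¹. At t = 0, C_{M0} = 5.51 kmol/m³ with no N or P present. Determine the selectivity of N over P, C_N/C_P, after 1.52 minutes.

The intermediate concentration in a first-order A→B→C sequence is C_N = k₁C_{M0}(e^(−k₁t) − e^(−k₂t))/(k₂−k₁).
e^(−k₁t) = e^(−0.295×1.52) = e^(−0.4484) = 0.6386; e^(−k₂t) = e^(−0.7630) = 0.4662.
C_N = 0.295×5.51/(0.502−0.295) × (0.6386−0.4662) = 7.852×0.1724 = 1.354 kmol/m³.
C_M = C_{M0}e^(−k₁t) = 3.519 kmol/m³, so C_P = C_{M0}−C_M−C_N = 0.6373 kmol/m³; C_N/C_P = 2.12.

2.12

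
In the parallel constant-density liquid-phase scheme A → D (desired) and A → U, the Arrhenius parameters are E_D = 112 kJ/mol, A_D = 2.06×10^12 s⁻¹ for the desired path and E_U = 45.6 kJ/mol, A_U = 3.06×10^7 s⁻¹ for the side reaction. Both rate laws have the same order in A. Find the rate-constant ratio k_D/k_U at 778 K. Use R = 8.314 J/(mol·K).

2.34

k_D/k_U = (A_D/A_U)·exp[−(E_D−E_U)/(RT)] = (A_D/A_U)·exp[(E_U−E_D)/(RT)].
(E_U−E_D)/(RT) = (45.6−112)×10³/(8.314×778) = -66400/6468 = -10.27.
k_D/k_U = (2.06×10^12/3.06×10^7)·exp(-10.27) = 67320 × 3.482×10^-5 = 2.34.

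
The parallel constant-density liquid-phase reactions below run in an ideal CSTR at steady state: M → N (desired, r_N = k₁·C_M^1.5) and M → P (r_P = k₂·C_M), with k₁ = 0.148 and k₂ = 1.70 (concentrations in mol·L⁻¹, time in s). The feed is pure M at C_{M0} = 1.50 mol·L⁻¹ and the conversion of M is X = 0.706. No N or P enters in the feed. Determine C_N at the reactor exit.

Exit C_M = C_{M0}(1−X) = 1.50×0.294 = 0.4410 mol·L⁻¹.
In a CSTR the entire volume is at exit conditions, so r_N = 0.148×0.4410^1.5 = 0.04334 and r_P = 1.70×0.4410 = 0.7497.
Fraction of consumed M going to N: r_N/(r_N+r_P) = 0.05465.
C_N = 0.05465·C_{M0}·X = 0.05465×1.50×0.706 = 0.0579 mol·L⁻¹.

0.0579 mol·L⁻¹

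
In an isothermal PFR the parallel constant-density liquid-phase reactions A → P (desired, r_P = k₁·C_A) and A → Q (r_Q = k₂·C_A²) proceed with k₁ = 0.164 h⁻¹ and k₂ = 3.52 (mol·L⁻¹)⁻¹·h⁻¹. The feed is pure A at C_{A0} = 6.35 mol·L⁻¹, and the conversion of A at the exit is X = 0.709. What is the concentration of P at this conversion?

C_A = C_{A0}(1−X) = 1.848 mol·L⁻¹.
Along a PFR/batch, dC_P/dC_A = −r_P/(r_P+r_Q) = −k₁/(k₁+k₂·C_A).
Integrating from C_{A0} to C_A: C_P = (0.164/3.52)·ln[(0.164+3.52·6.35)/(0.164+3.52·1.85)] = 0.04659·ln(22.52/6.668) = 0.05669 mol·L⁻¹.

0.0567 mol·L⁻¹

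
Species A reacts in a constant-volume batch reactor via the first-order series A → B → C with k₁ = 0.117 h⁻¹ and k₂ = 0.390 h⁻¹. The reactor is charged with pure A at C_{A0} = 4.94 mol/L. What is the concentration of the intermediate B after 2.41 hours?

0.770 mol/L

The intermediate concentration in a first-order A→B→C sequence is C_B = k₁C_{A0}(e^(−k₁t) − e^(−k₂t))/(k₂−k₁).
e^(−k₁t) = e^(−0.117×2.41) = e^(−0.2820) = 0.7543; e^(−k₂t) = e^(−0.9399) = 0.3907.
C_B = 0.117×4.94/(0.390−0.117) × (0.7543−0.3907) = 2.117×0.3636 = 0.7699 mol/L.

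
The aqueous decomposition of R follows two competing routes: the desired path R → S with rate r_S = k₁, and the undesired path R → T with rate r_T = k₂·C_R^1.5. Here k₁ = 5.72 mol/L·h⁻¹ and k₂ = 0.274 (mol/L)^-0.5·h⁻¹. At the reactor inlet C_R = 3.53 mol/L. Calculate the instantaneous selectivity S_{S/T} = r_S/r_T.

3.15

S_{S/T} = r_S/r_T = (k₁)/(k₂·C_R^1.5) = (k₁/k₂)·C_R^-1.5.
= (5.72) / (0.274×3.530^1.5) = 5.720/1.817 = 3.15.
The undesired path is higher order in R, so low C_R (CSTR or dilute feed) favours S.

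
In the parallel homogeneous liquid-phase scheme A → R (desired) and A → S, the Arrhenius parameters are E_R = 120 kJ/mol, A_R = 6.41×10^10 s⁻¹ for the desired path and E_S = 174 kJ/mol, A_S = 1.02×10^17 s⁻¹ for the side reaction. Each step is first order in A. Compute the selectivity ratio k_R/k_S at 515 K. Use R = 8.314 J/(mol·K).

0.189

Since both paths have the same order in A, the concentration cancels and S_{R/S} = k_R/k_S = (A_R/A_S)·exp[(E_S−E_R)/(RT)].
(E_S−E_R)/(RT) = (174−120)×10³/(8.314×515) = 54000/4282 = 12.61.
k_R/k_S = (6.41×10^10/1.02×10^17)·exp(12.61) = 6.284×10^-7 × 3.001×10^5 = 0.189.
Since E_R < E_S, lowering the temperature improves selectivity toward R.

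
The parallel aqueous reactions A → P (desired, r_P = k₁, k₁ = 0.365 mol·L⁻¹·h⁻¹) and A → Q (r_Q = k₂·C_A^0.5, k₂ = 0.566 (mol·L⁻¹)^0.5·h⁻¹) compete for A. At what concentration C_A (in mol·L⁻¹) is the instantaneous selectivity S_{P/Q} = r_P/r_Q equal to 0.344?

3.51 mol·L⁻¹

S_{P/Q} = (k₁/k₂)·C_A^-0.5 ⇒ C_A = (S·k₂/k₁)^(-2).
= (0.344×0.566/0.365)^(-2) = (0.5334)^(-2) = 3.51 mol·L⁻¹.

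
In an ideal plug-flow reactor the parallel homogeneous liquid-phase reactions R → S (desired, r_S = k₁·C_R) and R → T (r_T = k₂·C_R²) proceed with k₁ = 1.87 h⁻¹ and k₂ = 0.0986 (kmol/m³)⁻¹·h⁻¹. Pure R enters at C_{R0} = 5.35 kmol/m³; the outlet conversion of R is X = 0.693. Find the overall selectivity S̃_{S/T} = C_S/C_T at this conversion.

5.51

C_R = C_{R0}(1−X) = 1.642 kmol/m³.
Along a PFR/batch, dC_S/dC_R = −r_S/(r_S+r_T) = −k₁/(k₁+k₂·C_R).
Integrating from C_{R0} to C_R: C_S = (1.87/0.0986)·ln[(1.87+0.0986·5.35)/(1.87+0.0986·1.64)] = 18.97·ln(2.398/2.032) = 3.138 kmol/m³.
C_T = (C_{R0}−C_R)−C_S = 0.5700 kmol/m³; S̃_{S/T} = 3.138/0.5700 = 5.51.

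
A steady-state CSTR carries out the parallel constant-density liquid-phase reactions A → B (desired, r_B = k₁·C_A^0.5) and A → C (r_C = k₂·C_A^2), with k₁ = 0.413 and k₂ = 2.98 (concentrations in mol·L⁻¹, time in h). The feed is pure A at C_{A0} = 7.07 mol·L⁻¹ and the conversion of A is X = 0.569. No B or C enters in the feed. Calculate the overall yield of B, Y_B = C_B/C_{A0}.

Exit C_A = C_{A0}(1−X) = 7.07×0.431 = 3.047 mol·L⁻¹.
Rates in a CSTR are evaluated at the outlet concentration: r_B = 0.413×3.047^0.5 = 0.7209, r_C = 2.98×3.047^2 = 27.67.
Fraction of consumed A going to B: r_B/(r_B+r_C) = 0.02539.
C_B = 0.02539·C_{A0}·X = 0.02539×7.07×0.569 = 0.102 mol·L⁻¹; Y_B = C_B/C_{A0} = 0.0144.

0.0144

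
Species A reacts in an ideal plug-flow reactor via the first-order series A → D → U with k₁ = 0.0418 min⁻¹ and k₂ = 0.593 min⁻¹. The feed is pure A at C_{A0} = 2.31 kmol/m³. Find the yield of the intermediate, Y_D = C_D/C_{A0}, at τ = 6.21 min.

Solving the coupled first-order balances gives C_D(τ) = [k₁/(k₂−k₁)]·C_{A0}·(e^(−k₁τ) − e^(−k₂τ)).
e^(−k₁τ) = e^(−0.0418×6.21) = e^(−0.2596) = 0.7714; e^(−k₂τ) = e^(−3.683) = 0.02516.
C_D = 0.0418×2.31/(0.593−0.0418) × (0.7714−0.02516) = 0.1752×0.7462 = 0.1307 kmol/m³.
Y_D = C_D/C_{A0} = 0.1307/2.31 = 0.0566.

0.0566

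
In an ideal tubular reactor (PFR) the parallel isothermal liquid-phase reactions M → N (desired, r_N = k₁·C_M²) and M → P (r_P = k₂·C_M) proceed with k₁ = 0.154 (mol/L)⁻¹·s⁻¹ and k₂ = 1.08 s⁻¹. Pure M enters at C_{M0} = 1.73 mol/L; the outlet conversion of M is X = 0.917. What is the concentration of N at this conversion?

0.182 mol/L

C_M = C_{M0}(1−X) = 0.1436 mol/L.
Along a PFR/batch, dC_P/dC_M = −r_P/(r_N+r_P) = −k₂/(k₂+k₁·C_M).
Integrating from C_{M0} to C_M: C_P = (1.08/0.154)·ln[(1.08+0.154·1.73)/(1.08+0.154·0.144)] = 7.013·ln(1.346/1.102) = 1.404 mol/L.
Then C_N = (C_{M0}−C_M) − C_P = 1.586 − 1.404 = 0.1823 mol/L.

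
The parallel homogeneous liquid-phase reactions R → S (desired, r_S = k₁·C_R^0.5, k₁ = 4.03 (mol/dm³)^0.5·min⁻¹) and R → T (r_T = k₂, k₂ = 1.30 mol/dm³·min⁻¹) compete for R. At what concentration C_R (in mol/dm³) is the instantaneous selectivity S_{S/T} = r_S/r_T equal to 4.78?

2.38 mol/dm³

S_{S/T} = (k₁/k₂)·C_R^0.5 ⇒ C_R = (S·k₂/k₁)^(2).
= (4.78×1.30/4.03)^(2) = (1.542)^(2) = 2.38 mol/dm³.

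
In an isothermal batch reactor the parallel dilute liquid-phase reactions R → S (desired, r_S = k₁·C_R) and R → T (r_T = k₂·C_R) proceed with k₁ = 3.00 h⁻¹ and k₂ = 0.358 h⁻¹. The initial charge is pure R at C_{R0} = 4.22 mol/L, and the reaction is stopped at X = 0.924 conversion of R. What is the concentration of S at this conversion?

3.48 mol/L

C_R = C_{R0}(1−X) = 0.3207 mol/L.
Both paths are first order in R, so the instantaneous fraction to S is constant: dC_S/d(−C_R) = k₁/(k₁+k₂) = 0.8934.
C_S = 0.8934·(C_{R0}−C_R) = 0.8934×3.899 = 3.48 mol/L.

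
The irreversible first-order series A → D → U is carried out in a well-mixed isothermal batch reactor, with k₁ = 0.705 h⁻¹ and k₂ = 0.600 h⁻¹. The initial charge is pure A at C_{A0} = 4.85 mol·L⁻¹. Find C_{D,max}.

At the optimum, C_{D,max}/C_{A0} = (k₁/k₂)^[k₂/(k₂−k₁)].
= (0.705/0.600)^(0.600/(0.600−0.705)) = (1.175)^(-5.714) = 0.3979.
C_{D,max} = 0.3979×4.85 = 1.93 mol·L⁻¹.

1.93 mol·L⁻¹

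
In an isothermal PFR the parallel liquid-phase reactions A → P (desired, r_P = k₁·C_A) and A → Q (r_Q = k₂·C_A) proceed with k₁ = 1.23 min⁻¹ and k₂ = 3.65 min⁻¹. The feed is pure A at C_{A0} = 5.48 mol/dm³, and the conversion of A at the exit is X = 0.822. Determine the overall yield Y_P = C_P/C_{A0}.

C_A = C_{A0}(1−X) = 0.9754 mol/dm³.
Both paths are first order in A, so the instantaneous fraction to P is constant: dC_P/d(−C_A) = k₁/(k₁+k₂) = 0.2520.
C_P = 0.2520·(C_{A0}−C_A) = 0.2520×4.505 = 1.14 mol/dm³.
Y_P = C_P/C_{A0} = 1.135/5.48 = 0.207.

0.207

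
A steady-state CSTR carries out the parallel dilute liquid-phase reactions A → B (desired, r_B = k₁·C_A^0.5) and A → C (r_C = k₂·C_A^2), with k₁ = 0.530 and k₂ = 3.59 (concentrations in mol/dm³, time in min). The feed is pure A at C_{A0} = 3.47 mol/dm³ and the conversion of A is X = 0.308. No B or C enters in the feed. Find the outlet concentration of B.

0.0408 mol/dm³

Exit C_A = C_{A0}(1−X) = 3.47×0.692 = 2.401 mol/dm³.
In a CSTR the entire volume is at exit conditions, so r_B = 0.530×2.401^0.5 = 0.8213 and r_C = 3.59×2.401^2 = 20.70.
Fraction of consumed A going to B: r_B/(r_B+r_C) = 0.03816.
C_B = 0.03816·C_{A0}·X = 0.03816×3.47×0.308 = 0.0408 mol/dm³.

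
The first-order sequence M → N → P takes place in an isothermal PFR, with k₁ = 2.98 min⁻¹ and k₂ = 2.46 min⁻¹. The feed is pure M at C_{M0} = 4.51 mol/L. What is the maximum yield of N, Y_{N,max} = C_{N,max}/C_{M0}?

0.404

At the optimum, C_{N,max}/C_{M0} = (k₁/k₂)^[k₂/(k₂−k₁)].
= (2.98/2.46)^(2.46/(2.46−2.98)) = (1.211)^(-4.731) = 0.4037.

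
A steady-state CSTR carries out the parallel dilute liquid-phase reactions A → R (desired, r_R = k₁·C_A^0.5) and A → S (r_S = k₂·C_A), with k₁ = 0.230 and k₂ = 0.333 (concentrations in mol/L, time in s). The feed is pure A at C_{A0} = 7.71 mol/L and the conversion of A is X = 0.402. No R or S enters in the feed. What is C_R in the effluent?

0.754 mol/L

Exit C_A = C_{A0}(1−X) = 7.71×0.598 = 4.611 mol/L.
A CSTR operates uniformly at the exit composition, giving r_R = 0.4939 and r_S = 1.535 (each k·C_A^n at C_A = 4.611).
Fraction of consumed A going to R: r_R/(r_R+r_S) = 0.2434.
C_R = 0.2434·C_{A0}·X = 0.2434×7.71×0.402 = 0.754 mol/L.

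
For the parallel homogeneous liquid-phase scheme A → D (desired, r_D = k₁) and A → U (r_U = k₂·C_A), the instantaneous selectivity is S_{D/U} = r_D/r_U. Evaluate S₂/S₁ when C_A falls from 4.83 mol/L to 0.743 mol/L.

6.50

S_{D/U} = (k₁/k₂)·C_A⁻¹, so S₂/S₁ = (C_{A,2}/C_{A,1})⁻¹.
= 4.83/0.743 = 6.50.
Selectivity toward D rises as C_A falls — low-concentration operation is favoured.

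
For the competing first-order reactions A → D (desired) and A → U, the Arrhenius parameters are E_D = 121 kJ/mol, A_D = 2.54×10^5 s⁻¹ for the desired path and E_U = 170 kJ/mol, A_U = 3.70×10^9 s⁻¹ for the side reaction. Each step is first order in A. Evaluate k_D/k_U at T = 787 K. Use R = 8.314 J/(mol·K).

Since both paths have the same order in A, the concentration cancels and S_{D/U} = k_D/k_U = (A_D/A_U)·exp[(E_U−E_D)/(RT)].
(E_U−E_D)/(RT) = (170−121)×10³/(8.314×787) = 49000/6543 = 7.489.
k_D/k_U = (2.54×10^5/3.70×10^9)·exp(7.489) = 6.865×10^-5 × 1788 = 0.123.

0.123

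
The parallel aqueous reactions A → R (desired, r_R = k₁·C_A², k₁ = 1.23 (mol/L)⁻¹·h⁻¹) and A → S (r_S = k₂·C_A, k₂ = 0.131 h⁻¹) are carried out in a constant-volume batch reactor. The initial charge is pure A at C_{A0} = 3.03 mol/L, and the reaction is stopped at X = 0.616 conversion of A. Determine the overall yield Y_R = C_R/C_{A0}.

C_A = C_{A0}(1−X) = 1.164 mol/L.
Along a PFR/batch, dC_S/dC_A = −r_S/(r_R+r_S) = −k₂/(k₂+k₁·C_A).
Integrating from C_{A0} to C_A: C_S = (0.131/1.23)·ln[(0.131+1.23·3.03)/(0.131+1.23·1.16)] = 0.1065·ln(3.858/1.562) = 0.09629 mol/L.
Then C_R = (C_{A0}−C_A) − C_S = 1.866 − 0.09629 = 1.770 mol/L.
Y_R = C_R/C_{A0} = 1.770/3.03 = 0.584.

0.584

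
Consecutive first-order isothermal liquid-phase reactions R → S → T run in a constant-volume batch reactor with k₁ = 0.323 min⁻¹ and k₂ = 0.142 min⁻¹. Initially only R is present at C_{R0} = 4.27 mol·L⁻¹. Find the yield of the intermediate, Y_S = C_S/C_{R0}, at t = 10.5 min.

0.342

For first-order series with pure R initially, C_S(t) = k₁C_{R0}/(k₂−k₁)·(e^(−k₁t) − e^(−k₂t)).
e^(−k₁t) = e^(−0.323×10.5) = e^(−3.392) = 0.03366; e^(−k₂t) = e^(−1.491) = 0.2251.
C_S = 0.323×4.27/(0.142−0.323) × (0.03366−0.2251) = (-7.620)×(-0.1915) = 1.459 mol·L⁻¹.
Y_S = C_S/C_{R0} = 1.459/4.27 = 0.342.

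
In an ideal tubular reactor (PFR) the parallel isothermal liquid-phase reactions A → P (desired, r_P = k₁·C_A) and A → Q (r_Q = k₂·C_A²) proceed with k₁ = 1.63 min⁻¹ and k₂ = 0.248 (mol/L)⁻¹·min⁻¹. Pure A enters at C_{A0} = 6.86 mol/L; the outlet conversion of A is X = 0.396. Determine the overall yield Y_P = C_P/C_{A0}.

0.216

C_A = C_{A0}(1−X) = 4.143 mol/L.
Along a PFR/batch, dC_P/dC_A = −r_P/(r_P+r_Q) = −k₁/(k₁+k₂·C_A).
Integrating from C_{A0} to C_A: C_P = (1.63/0.248)·ln[(1.63+0.248·6.86)/(1.63+0.248·4.14)] = 6.573·ln(3.331/2.658) = 1.485 mol/L.
Y_P = C_P/C_{A0} = 1.485/6.86 = 0.216.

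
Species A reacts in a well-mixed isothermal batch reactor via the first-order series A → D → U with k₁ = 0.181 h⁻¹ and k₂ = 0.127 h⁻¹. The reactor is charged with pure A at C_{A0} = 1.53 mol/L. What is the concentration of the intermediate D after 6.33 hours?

The intermediate concentration in a first-order A→B→C sequence is C_D = k₁C_{A0}(e^(−k₁t) − e^(−k₂t))/(k₂−k₁).
e^(−k₁t) = e^(−0.181×6.33) = e^(−1.146) = 0.3180; e^(−k₂t) = e^(−0.8039) = 0.4476.
C_D = 0.181×1.53/(0.127−0.181) × (0.3180−0.4476) = (-5.128)×(-0.1296) = 0.6645 mol/L.

0.665 mol/L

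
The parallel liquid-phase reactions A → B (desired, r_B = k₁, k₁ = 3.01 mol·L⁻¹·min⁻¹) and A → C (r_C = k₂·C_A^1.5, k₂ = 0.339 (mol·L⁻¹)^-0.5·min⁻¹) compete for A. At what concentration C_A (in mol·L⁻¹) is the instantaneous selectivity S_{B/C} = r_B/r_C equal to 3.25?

1.95 mol·L⁻¹

S_{B/C} = (k₁/k₂)·C_A^-1.5 ⇒ C_A = (S·k₂/k₁)^(1/(-1.5)).
= (3.25×0.339/3.01)^(-0.6667) = (0.3660)^(-0.6667) = 1.95 mol·L⁻¹.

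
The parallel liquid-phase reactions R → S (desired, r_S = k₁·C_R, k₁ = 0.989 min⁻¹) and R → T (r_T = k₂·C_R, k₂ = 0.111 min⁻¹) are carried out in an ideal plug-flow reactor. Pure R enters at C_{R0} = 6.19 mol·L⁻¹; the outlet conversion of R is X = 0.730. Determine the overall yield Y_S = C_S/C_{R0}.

0.656

C_R = C_{R0}(1−X) = 1.671 mol·L⁻¹.
Both paths are first order in R, so the instantaneous fraction to S is constant: dC_S/d(−C_R) = k₁/(k₁+k₂) = 0.8991.
C_S = 0.8991·(C_{R0}−C_R) = 0.8991×4.519 = 4.06 mol·L⁻¹.
Y_S = C_S/C_{R0} = 4.063/6.19 = 0.656.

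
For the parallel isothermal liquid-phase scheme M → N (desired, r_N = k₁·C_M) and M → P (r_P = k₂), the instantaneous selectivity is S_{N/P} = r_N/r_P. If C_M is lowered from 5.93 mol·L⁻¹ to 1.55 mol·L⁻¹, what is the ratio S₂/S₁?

S_{N/P} = (k₁/k₂)·C_M, so S₂/S₁ = (C_{M,2}/C_{M,1}).
= 1.55/5.93 = 0.261.
Selectivity toward N falls as C_M falls — high-concentration operation is favoured.

0.261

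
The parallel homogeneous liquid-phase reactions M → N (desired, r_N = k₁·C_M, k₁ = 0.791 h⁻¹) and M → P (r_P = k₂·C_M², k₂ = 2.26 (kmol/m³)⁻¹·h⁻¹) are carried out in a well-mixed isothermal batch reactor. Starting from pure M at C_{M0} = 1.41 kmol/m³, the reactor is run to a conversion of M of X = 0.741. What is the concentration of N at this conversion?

C_M = C_{M0}(1−X) = 0.3652 kmol/m³.
Along a PFR/batch, dC_N/dC_M = −r_N/(r_N+r_P) = −k₁/(k₁+k₂·C_M).
Integrating from C_{M0} to C_M: C_N = (0.791/2.26)·ln[(0.791+2.26·1.41)/(0.791+2.26·0.365)] = 0.3500·ln(3.978/1.616) = 0.3152 kmol/m³.

0.315 kmol/m³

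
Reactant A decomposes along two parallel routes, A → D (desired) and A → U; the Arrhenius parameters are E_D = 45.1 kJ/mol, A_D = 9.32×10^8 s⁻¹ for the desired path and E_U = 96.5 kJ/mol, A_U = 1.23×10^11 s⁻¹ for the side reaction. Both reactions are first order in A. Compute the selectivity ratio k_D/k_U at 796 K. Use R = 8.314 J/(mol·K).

With equal orders, S_{D/U} = k_D/k_U = (A_D/A_U)·exp[(E_U−E_D)/(RT)].
(E_U−E_D)/(RT) = (96.5−45.1)×10³/(8.314×796) = 51400/6618 = 7.767.
k_D/k_U = (9.32×10^8/1.23×10^11)·exp(7.767) = 0.007577 × 2361 = 17.9.

17.9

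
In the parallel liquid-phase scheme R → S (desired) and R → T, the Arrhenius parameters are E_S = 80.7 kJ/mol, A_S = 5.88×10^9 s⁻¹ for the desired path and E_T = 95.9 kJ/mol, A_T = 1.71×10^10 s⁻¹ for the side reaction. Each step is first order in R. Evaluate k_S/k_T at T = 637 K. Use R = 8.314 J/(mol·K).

6.07

k_S/k_T = (A_S/A_T)·exp[−(E_S−E_T)/(RT)] = (A_S/A_T)·exp[(E_T−E_S)/(RT)].
(E_T−E_S)/(RT) = (95.9−80.7)×10³/(8.314×637) = 15200/5296 = 2.870.
k_S/k_T = (5.88×10^9/1.71×10^10)·exp(2.870) = 0.3439 × 17.64 = 6.07.
Since E_S < E_T, lowering the temperature improves selectivity toward S.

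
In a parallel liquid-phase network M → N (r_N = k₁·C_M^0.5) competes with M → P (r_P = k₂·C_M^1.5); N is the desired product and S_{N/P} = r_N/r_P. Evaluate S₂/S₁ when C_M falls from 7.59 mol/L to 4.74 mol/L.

1.60

S_{N/P} = (k₁/k₂)·C_M⁻¹, so S₂/S₁ = (C_{M,2}/C_{M,1})⁻¹.
= 7.59/4.74 = 1.60.
Selectivity toward N rises as C_M falls — low-concentration operation is favoured.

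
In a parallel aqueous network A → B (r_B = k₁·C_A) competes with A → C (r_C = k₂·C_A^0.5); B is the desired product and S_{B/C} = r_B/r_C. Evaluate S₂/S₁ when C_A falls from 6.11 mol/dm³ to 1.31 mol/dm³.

0.463

S_{B/C} = (k₁/k₂)·C_A^0.5, so S₂/S₁ = (C_{A,2}/C_{A,1})^0.5.
= (1.31/6.11)^0.5 = (0.2144)^0.5 = 0.463.
Selectivity toward B falls as C_A falls — high-concentration operation is favoured.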